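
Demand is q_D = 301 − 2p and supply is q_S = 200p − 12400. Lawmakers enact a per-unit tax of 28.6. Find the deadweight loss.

809.86

In inverse form: demand p = 150.5 − 0.5q, supply p = 62 + 0.005q.
Competitive equilibrium: 150.5 − 0.5q = 62 + 0.005q → q* = 175.2475, p* = 62.8762.
With the tax, the buyer price exceeds the seller price by 28.6: (150.5 − 0.5q) − (62 + 0.005q) = 28.6 → q' = 118.6139.
Δq = 175.2475 − 118.6139 = 56.6336; the wedge equals the tax, 28.6.
Deadweight loss = ½ × 56.6336 × 28.6 = 809.86.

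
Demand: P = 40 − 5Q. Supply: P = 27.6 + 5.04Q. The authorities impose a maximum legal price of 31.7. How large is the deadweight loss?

Competitive equilibrium: 40 − 5Q = 27.6 + 5.04Q → Q* = 1.2351, P* = 33.8247.
At the ceiling P = 31.7, quantity supplied = (31.7 − 27.6)/5.04 = 0.8135.
Willingness to pay at Q' = 0.8135: 40 − 5·0.8135 = 35.9325.
ΔQ = 1.2351 − 0.8135 = 0.4216; wedge = 35.9325 − 31.7 = 4.2325.
Welfare loss = ½ × 0.4216 × 4.2325 = 0.89.

0.89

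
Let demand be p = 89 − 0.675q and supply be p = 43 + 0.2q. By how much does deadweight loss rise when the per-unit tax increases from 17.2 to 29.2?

318.17

Competitive equilibrium: 89 − 0.675q = 43 + 0.2q → q* = 52.5714, p* = 53.5143.
For a per-unit tax t: Δq = t/0.875, so DWL = ½·t·(t/0.875) = t²/1.75.
At t = 17.2: DWL = 169.051. At t = 29.2: DWL = 487.223.
Increase = 487.223 − 169.051 = 318.17.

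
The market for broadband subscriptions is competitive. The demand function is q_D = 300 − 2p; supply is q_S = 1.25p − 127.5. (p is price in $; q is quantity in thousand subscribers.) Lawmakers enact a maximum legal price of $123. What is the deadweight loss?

In inverse form: demand p = 150 − 0.5q, supply p = 102 + 0.8q.
Competitive equilibrium: 150 − 0.5q = 102 + 0.8q → q* = 36.9231, p* = 131.5385.
At the ceiling p = 123, quantity supplied = (123 − 102)/0.8 = 26.25.
Willingness to pay at q' = 26.25: 150 − 0.5·26.25 = 136.875.
Δq = 36.9231 − 26.25 = 10.6731; wedge = 136.875 − 123 = 13.875.
DWL = ½ × 10.6731 × 13.875 = $74.04 thousand.

$74.04 thousand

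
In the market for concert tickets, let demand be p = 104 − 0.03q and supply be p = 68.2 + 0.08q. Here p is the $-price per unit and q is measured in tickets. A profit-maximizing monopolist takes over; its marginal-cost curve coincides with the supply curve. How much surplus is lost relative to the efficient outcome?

$267.50

Competitive equilibrium: 104 − 0.03q = 68.2 + 0.08q → q* = 325.45455, p* = 94.23636.
Marginal revenue: MR = 104 − 0.06q. Set MR = MC: 104 − 0.06q = 68.2 + 0.08q → q_m = 255.71429.
Price p_m = 104 − 0.03·255.71429 = 96.32857; MC(q_m) = 68.2 + 0.08·255.71429 = 88.65714.
Competitive q* = 325.45455, so Δq = 69.74026; wedge = 96.32857 − 88.65714 = 7.67143.
The triangle = ½ × 69.74026 × 7.67143 = $267.50.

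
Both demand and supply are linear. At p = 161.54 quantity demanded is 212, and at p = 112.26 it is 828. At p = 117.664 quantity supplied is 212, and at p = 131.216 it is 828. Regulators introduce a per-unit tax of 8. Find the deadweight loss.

313.73

Demand slope = (112.26 − 161.54)/(828 − 212) = −0.08, so p = 178.5 − 0.08q.
Supply slope = (131.216 − 117.664)/(828 − 212) = 0.022, so p = 113 + 0.022q.
Competitive equilibrium: 178.5 − 0.08q = 113 + 0.022q → q* = 642.1569, p* = 127.1275.
With the tax, the buyer price exceeds the seller price by 8: (178.5 − 0.08q) − (113 + 0.022q) = 8 → q' = 563.7255.
Δq = 642.1569 − 563.7255 = 78.4314; the wedge equals the tax, 8.
Deadweight loss = ½ × 78.4314 × 8 = 313.73.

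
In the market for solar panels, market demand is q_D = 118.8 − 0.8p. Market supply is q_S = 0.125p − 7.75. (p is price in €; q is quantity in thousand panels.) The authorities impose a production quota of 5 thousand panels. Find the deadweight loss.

In inverse form: demand p = 148.5 − 1.25q, supply p = 62 + 8q.
Competitive equilibrium: 148.5 − 1.25q = 62 + 8q → q* = 9.3514, p* = 136.8108.
At q = 5: demand price = 148.5 − 1.25·5 = 142.25; supply price = 62 + 8·5 = 102.
Δq = 9.3514 − 5 = 4.3514; wedge = 142.25 − 102 = 40.25.
The triangle = ½ × 4.3514 × 40.25 = €87.57 thousand.

€87.57 thousand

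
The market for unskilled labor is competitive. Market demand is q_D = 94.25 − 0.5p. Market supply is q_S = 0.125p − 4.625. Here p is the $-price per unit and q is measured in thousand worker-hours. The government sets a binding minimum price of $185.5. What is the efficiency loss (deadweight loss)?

$931.61 thousand

In inverse form: demand p = 188.5 − 2q, supply p = 37 + 8q.
Competitive equilibrium: 188.5 − 2q = 37 + 8q → q* = 15.15, p* = 158.2.
At the floor p = 185.5, quantity demanded = (188.5 − 185.5)/2 = 1.5.
Sellers' marginal cost at q' = 1.5: 37 + 8·1.5 = 49.
Δq = 15.15 − 1.5 = 13.65; wedge = 185.5 − 49 = 136.5.
Welfare loss = ½ × 13.65 × 136.5 = $931.61 thousand.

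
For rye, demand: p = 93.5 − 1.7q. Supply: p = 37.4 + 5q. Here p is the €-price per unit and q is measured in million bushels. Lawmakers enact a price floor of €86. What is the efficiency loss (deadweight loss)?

Competitive equilibrium: 93.5 − 1.7q = 37.4 + 5q → q* = 8.3731, p* = 79.2657.
At the floor p = 86, quantity demanded = (93.5 − 86)/1.7 = 4.4118.
Sellers' marginal cost at q' = 4.4118: 37.4 + 5·4.4118 = 59.459.
Δq = 8.3731 − 4.4118 = 3.9613; wedge = 86 − 59.459 = 26.541.
DWL = ½ × 3.9613 × 26.541 = €52.57 million.

€52.57 million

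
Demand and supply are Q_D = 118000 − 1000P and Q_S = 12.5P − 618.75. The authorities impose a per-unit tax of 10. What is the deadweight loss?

617.28

In inverse form: demand P = 118 − 0.001Q, supply P = 49.5 + 0.08Q.
Competitive equilibrium: 118 − 0.001Q = 49.5 + 0.08Q → Q* = 845.679, P* = 117.1543.
With the tax, the buyer price exceeds the seller price by 10: (118 − 0.001Q) − (49.5 + 0.08Q) = 10 → Q' = 722.2222.
ΔQ = 845.679 − 722.2222 = 123.4568; the wedge equals the tax, 10.
Welfare loss = ½ × 123.4568 × 10 = 617.28.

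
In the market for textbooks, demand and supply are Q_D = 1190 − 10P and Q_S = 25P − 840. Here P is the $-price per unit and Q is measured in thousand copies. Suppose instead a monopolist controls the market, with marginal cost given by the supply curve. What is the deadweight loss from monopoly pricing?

In inverse form: demand P = 119 − 0.1Q, supply P = 33.6 + 0.04Q.
Competitive equilibrium: 119 − 0.1Q = 33.6 + 0.04Q → Q* = 610, P* = 58.
Marginal revenue: MR = 119 − 0.2Q. Set MR = MC: 119 − 0.2Q = 33.6 + 0.04Q → Q_m = 355.83333.
Price P_m = 119 − 0.1·355.83333 = 83.41667; MC(Q_m) = 33.6 + 0.04·355.83333 = 47.83333.
Competitive Q* = 610, so ΔQ = 254.16667; wedge = 83.41667 − 47.83333 = 35.58334.
DWL = ½ × 254.16667 × 35.58334 = $4522.05 thousand.

$4522.05 thousand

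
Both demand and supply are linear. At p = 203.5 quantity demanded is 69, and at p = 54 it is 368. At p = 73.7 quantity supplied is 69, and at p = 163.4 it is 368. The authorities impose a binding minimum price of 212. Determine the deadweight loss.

Demand slope = (54 − 203.5)/(368 − 69) = −0.5, so p = 238 − 0.5q.
Supply slope = (163.4 − 73.7)/(368 − 69) = 0.3, so p = 53 + 0.3q.
Competitive equilibrium: 238 − 0.5q = 53 + 0.3q → q* = 231.25, p* = 122.375.
At the floor p = 212, quantity demanded = (238 − 212)/0.5 = 52.
Sellers' marginal cost at q' = 52: 53 + 0.3·52 = 68.6.
Δq = 231.25 − 52 = 179.25; wedge = 212 − 68.6 = 143.4.
Deadweight loss = ½ × 179.25 × 143.4 = 12852.225.

12852.225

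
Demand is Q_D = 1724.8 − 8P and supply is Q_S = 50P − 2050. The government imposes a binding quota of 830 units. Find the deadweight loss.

10148.49

In inverse form: demand P = 215.6 − 0.125Q, supply P = 41 + 0.02Q.
Competitive equilibrium: 215.6 − 0.125Q = 41 + 0.02Q → Q* = 1204.1379, P* = 65.0828.
At Q = 830: demand price = 215.6 − 0.125·830 = 111.85; supply price = 41 + 0.02·830 = 57.6.
ΔQ = 1204.1379 − 830 = 374.1379; wedge = 111.85 − 57.6 = 54.25.
The triangle = ½ × 374.1379 × 54.25 = 10148.49.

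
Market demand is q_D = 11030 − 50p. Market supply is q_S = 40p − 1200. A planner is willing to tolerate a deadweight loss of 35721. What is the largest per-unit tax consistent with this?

In inverse form: demand p = 220.6 − 0.02q, supply p = 30 + 0.025q.
Competitive equilibrium: 220.6 − 0.02q = 30 + 0.025q → q* = 4235.5556, p* = 135.8889.
A tax t gives Δq = t/0.045 and wedge t, so DWL = t²/0.09.
t²/0.09 = 35721 → t² = 3214.89 → t = 56.7.

56.7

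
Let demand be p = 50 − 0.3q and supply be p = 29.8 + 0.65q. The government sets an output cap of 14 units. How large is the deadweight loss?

Competitive equilibrium: 50 − 0.3q = 29.8 + 0.65q → q* = 21.2632, p* = 43.6211.
At q = 14: demand price = 50 − 0.3·14 = 45.8; supply price = 29.8 + 0.65·14 = 38.9.
Δq = 21.2632 − 14 = 7.2632; wedge = 45.8 − 38.9 = 6.9.
DWL = ½ × 7.2632 × 6.9 = 25.06.

25.06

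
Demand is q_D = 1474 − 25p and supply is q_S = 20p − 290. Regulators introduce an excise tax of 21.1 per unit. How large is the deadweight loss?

In inverse form: demand p = 58.96 − 0.04q, supply p = 14.5 + 0.05q.
Competitive equilibrium: 58.96 − 0.04q = 14.5 + 0.05q → q* = 494, p* = 39.2.
With the tax, the buyer price exceeds the seller price by 21.1: (58.96 − 0.04q) − (14.5 + 0.05q) = 21.1 → q' = 259.5556.
Δq = 494 − 259.5556 = 234.4444; the wedge equals the tax, 21.1.
DWL = ½ × 234.4444 × 21.1 = 2473.39.

2473.39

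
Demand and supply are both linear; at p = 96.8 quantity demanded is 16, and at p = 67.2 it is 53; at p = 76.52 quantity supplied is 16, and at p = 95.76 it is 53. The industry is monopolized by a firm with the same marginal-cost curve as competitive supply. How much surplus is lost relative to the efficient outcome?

Demand slope = (67.2 − 96.8)/(53 − 16) = −0.8, so p = 109.6 − 0.8q.
Supply slope = (95.76 − 76.52)/(53 − 16) = 0.52, so p = 68.2 + 0.52q.
Competitive equilibrium: 109.6 − 0.8q = 68.2 + 0.52q → q* = 31.3636, p* = 84.5091.
Marginal revenue: MR = 109.6 − 1.6q. Set MR = MC: 109.6 − 1.6q = 68.2 + 0.52q → q_m = 19.5283.
Price p_m = 109.6 − 0.8·19.5283 = 93.9774; MC(q_m) = 68.2 + 0.52·19.5283 = 78.3547.
Competitive q* = 31.3636, so Δq = 11.8353; wedge = 93.9774 − 78.3547 = 15.6227.
Welfare loss = ½ × 11.8353 × 15.6227 = 92.45.

92.45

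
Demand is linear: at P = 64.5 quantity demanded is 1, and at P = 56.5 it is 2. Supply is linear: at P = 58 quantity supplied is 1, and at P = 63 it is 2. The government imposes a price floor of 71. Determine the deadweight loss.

Demand slope = (56.5 − 64.5)/(2 − 1) = −8, so P = 72.5 − 8Q.
Supply slope = (63 − 58)/(2 − 1) = 5, so P = 53 + 5Q.
Competitive equilibrium: 72.5 − 8Q = 53 + 5Q → Q* = 1.5, P* = 60.5.
At the floor P = 71, quantity demanded = (72.5 − 71)/8 = 0.1875.
Sellers' marginal cost at Q' = 0.1875: 53 + 5·0.1875 = 53.9375.
ΔQ = 1.5 − 0.1875 = 1.3125; wedge = 71 − 53.9375 = 17.0625.
The triangle = ½ × 1.3125 × 17.0625 = 11.20.

11.20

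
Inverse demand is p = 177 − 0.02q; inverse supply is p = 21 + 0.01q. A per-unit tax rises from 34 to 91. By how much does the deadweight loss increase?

Competitive equilibrium: 177 − 0.02q = 21 + 0.01q → q* = 5200, p* = 73.
For a per-unit tax t: Δq = t/0.03, so DWL = ½·t·(t/0.03) = t²/0.06.
At t = 34: DWL = 19266.667. At t = 91: DWL = 138016.667.
Increase = 138016.667 − 19266.667 = 118750.

118750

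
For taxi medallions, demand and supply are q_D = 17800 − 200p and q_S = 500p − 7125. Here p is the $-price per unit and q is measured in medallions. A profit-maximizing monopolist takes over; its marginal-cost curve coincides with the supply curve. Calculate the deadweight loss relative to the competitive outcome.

$69290.21

In inverse form: demand p = 89 − 0.005q, supply p = 14.25 + 0.002q.
Competitive equilibrium: 89 − 0.005q = 14.25 + 0.002q → q* = 10678.571429, p* = 35.607143.
Marginal revenue: MR = 89 − 0.01q. Set MR = MC: 89 − 0.01q = 14.25 + 0.002q → q_m = 6229.166667.
Price p_m = 89 − 0.005·6229.166667 = 57.854167; MC(q_m) = 14.25 + 0.002·6229.166667 = 26.708333.
Competitive q* = 10678.571429, so Δq = 4449.404762; wedge = 57.854167 − 26.708333 = 31.145834.
Welfare loss = ½ × 4449.404762 × 31.145834 = $69290.21.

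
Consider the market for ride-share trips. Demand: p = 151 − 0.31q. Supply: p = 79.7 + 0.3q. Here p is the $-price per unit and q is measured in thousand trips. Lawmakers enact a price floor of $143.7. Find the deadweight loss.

Competitive equilibrium: 151 − 0.31q = 79.7 + 0.3q → q* = 116.8852, p* = 114.7656.
At the floor p = 143.7, quantity demanded = (151 − 143.7)/0.31 = 23.5484.
Sellers' marginal cost at q' = 23.5484: 79.7 + 0.3·23.5484 = 86.7645.
Δq = 116.8852 − 23.5484 = 93.3368; wedge = 143.7 − 86.7645 = 56.9355.
The triangle = ½ × 93.3368 × 56.9355 = $2657.09 thousand.

$2657.09 thousand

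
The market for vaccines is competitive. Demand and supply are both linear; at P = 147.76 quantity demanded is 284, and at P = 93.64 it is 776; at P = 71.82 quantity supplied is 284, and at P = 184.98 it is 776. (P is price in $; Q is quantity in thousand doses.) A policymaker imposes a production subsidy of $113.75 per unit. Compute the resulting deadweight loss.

Demand slope = (93.64 − 147.76)/(776 − 284) = −0.11, so P = 179 − 0.11Q.
Supply slope = (184.98 − 71.82)/(776 − 284) = 0.23, so P = 6.5 + 0.23Q.
Competitive equilibrium: 179 − 0.11Q = 6.5 + 0.23Q → Q* = 507.35294, P* = 123.19118.
The subsidy lowers effective supply by 113.75: P = 0.23Q − 107.25.
New quantity: 179 − 0.11Q = 0.23Q − 107.25 → Q' = 841.91176.
Overproduction ΔQ = 841.91176 − 507.35294 = 334.55882; wedge = subsidy = 113.75.
Deadweight loss = ½ × 334.55882 × 113.75 = $19028.03 thousand.

$19028.03 thousand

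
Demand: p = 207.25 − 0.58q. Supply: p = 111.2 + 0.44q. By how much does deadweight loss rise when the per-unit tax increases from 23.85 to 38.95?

464.84

Competitive equilibrium: 207.25 − 0.58q = 111.2 + 0.44q → q* = 94.1667, p* = 152.6333.
For a per-unit tax t: Δq = t/1.02, so DWL = ½·t·(t/1.02) = t²/2.04.
At t = 23.85: DWL = 278.835. At t = 38.95: DWL = 743.678.
Increase = 743.678 − 278.835 = 464.84.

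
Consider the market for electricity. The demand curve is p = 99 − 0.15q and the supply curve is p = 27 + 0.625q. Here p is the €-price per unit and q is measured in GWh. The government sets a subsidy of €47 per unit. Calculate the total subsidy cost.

Competitive equilibrium: 99 − 0.15q = 27 + 0.625q → q* = 92.9032, p* = 85.0645.
The subsidy lowers effective supply by 47: p = 0.625q − 20.
New quantity: 99 − 0.15q = 0.625q − 20 → q' = 153.5484.
Total subsidy cost = 47 × 153.5484 = €7216.77.

€7216.77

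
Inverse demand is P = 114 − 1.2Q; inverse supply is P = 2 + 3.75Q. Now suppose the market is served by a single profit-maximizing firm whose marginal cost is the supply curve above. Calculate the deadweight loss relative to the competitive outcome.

Competitive equilibrium: 114 − 1.2Q = 2 + 3.75Q → Q* = 22.6263, P* = 86.8485.
Marginal revenue: MR = 114 − 2.4Q. Set MR = MC: 114 − 2.4Q = 2 + 3.75Q → Q_m = 18.2114.
Price P_m = 114 − 1.2·18.2114 = 92.1463; MC(Q_m) = 2 + 3.75·18.2114 = 70.2928.
Competitive Q* = 22.6263, so ΔQ = 4.4149; wedge = 92.1463 − 70.2928 = 21.8535.
Welfare loss = ½ × 4.4149 × 21.8535 = 48.24.

48.24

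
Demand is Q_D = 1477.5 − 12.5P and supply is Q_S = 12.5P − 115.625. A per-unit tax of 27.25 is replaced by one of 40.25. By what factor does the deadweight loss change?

In inverse form: demand P = 118.2 − 0.08Q, supply P = 9.25 + 0.08Q.
Competitive equilibrium: 118.2 − 0.08Q = 9.25 + 0.08Q → Q* = 680.9375, P* = 63.725.
For a per-unit tax t: ΔQ = t/0.16, so DWL = ½·t·(t/0.16) = t²/0.32.
At t = 27.25: DWL = 2320.508. At t = 40.25: DWL = 5062.695.
Ratio = (40.25/27.25)² = 2.182.

2.182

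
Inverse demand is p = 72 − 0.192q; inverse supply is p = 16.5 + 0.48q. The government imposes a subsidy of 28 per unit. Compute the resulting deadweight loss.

Competitive equilibrium: 72 − 0.192q = 16.5 + 0.48q → q* = 82.5893, p* = 56.1429.
The subsidy lowers effective supply by 28: p = 0.48q − 11.5.
New quantity: 72 − 0.192q = 0.48q − 11.5 → q' = 124.256.
Overproduction Δq = 124.256 − 82.5893 = 41.6667; wedge = subsidy = 28.
The triangle = ½ × 41.6667 × 28 = 583.33.

583.33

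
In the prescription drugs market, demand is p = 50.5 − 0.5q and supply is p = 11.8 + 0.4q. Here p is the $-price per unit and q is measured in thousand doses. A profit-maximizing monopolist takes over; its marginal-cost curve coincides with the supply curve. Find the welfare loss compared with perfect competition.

Competitive equilibrium: 50.5 − 0.5q = 11.8 + 0.4q → q* = 43, p* = 29.
Marginal revenue: MR = 50.5 − q. Set MR = MC: 50.5 − q = 11.8 + 0.4q → q_m = 27.6429.
Price p_m = 50.5 − 0.5·27.6429 = 36.6786; MC(q_m) = 11.8 + 0.4·27.6429 = 22.8572.
Competitive q* = 43, so Δq = 15.3571; wedge = 36.6786 − 22.8572 = 13.8214.
DWL = ½ × 15.3571 × 13.8214 = $106.13 thousand.

$106.13 thousand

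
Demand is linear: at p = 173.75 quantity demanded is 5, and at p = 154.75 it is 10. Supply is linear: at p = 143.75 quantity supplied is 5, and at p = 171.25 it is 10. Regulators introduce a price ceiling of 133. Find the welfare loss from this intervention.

124.79

Demand slope = (154.75 − 173.75)/(10 − 5) = −3.8, so p = 192.75 − 3.8q.
Supply slope = (171.25 − 143.75)/(10 − 5) = 5.5, so p = 116.25 + 5.5q.
Competitive equilibrium: 192.75 − 3.8q = 116.25 + 5.5q → q* = 8.2258, p* = 161.4919.
At the ceiling p = 133, quantity supplied = (133 − 116.25)/5.5 = 3.0455.
Willingness to pay at q' = 3.0455: 192.75 − 3.8·3.0455 = 181.1771.
Δq = 8.2258 − 3.0455 = 5.1803; wedge = 181.1771 − 133 = 48.1771.
Deadweight loss = ½ × 5.1803 × 48.1771 = 124.79.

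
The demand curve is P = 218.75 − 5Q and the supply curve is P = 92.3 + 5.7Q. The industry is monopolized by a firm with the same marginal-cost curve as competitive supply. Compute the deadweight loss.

75.78

Competitive equilibrium: 218.75 − 5Q = 92.3 + 5.7Q → Q* = 11.8178, P* = 159.6612.
Marginal revenue: MR = 218.75 − 10Q. Set MR = MC: 218.75 − 10Q = 92.3 + 5.7Q → Q_m = 8.0541.
Price P_m = 218.75 − 5·8.0541 = 178.4795; MC(Q_m) = 92.3 + 5.7·8.0541 = 138.2084.
Competitive Q* = 11.8178, so ΔQ = 3.7637; wedge = 178.4795 − 138.2084 = 40.2711.
Welfare loss = ½ × 3.7637 × 40.2711 = 75.78.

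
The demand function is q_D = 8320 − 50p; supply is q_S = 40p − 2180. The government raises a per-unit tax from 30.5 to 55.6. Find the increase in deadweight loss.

24012.33

In inverse form: demand p = 166.4 − 0.02q, supply p = 54.5 + 0.025q.
Competitive equilibrium: 166.4 − 0.02q = 54.5 + 0.025q → q* = 2486.6667, p* = 116.6667.
For a per-unit tax t: Δq = t/0.045, so DWL = ½·t·(t/0.045) = t²/0.09.
At t = 30.5: DWL = 10336.111. At t = 55.6: DWL = 34348.444.
Increase = 34348.444 − 10336.111 = 24012.33.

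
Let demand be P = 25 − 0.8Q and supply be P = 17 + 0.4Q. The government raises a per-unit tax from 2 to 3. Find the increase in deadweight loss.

Competitive equilibrium: 25 − 0.8Q = 17 + 0.4Q → Q* = 6.6667, P* = 19.6667.
For a per-unit tax t: ΔQ = t/1.2, so DWL = ½·t·(t/1.2) = t²/2.4.
At t = 2: DWL = 1.667. At t = 3: DWL = 3.75.
Increase = 3.75 − 1.667 = 2.08.

2.08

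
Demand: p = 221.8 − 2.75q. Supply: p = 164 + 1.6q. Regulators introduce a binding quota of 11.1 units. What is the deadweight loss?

10.41

Competitive equilibrium: 221.8 − 2.75q = 164 + 1.6q → q* = 13.2874, p* = 185.2598.
At q = 11.1: demand price = 221.8 − 2.75·11.1 = 191.275; supply price = 164 + 1.6·11.1 = 181.76.
Δq = 13.2874 − 11.1 = 2.1874; wedge = 191.275 − 181.76 = 9.515.
Deadweight loss = ½ × 2.1874 × 9.515 = 10.41.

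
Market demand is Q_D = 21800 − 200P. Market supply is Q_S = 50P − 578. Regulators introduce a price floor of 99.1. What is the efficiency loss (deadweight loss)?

45964.872

In inverse form: demand P = 109 − 0.005Q, supply P = 11.56 + 0.02Q.
Competitive equilibrium: 109 − 0.005Q = 11.56 + 0.02Q → Q* = 3897.6, P* = 89.512.
At the floor P = 99.1, quantity demanded = (109 − 99.1)/0.005 = 1980.
Sellers' marginal cost at Q' = 1980: 11.56 + 0.02·1980 = 51.16.
ΔQ = 3897.6 − 1980 = 1917.6; wedge = 99.1 − 51.16 = 47.94.
Welfare loss = ½ × 1917.6 × 47.94 = 45964.872.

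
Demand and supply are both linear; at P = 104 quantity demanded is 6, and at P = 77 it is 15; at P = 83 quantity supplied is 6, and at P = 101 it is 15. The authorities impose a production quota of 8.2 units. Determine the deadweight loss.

10

Demand slope = (77 − 104)/(15 − 6) = −3, so P = 122 − 3Q.
Supply slope = (101 − 83)/(15 − 6) = 2, so P = 71 + 2Q.
Competitive equilibrium: 122 − 3Q = 71 + 2Q → Q* = 10.2, P* = 91.4.
At Q = 8.2: demand price = 122 − 3·8.2 = 97.4; supply price = 71 + 2·8.2 = 87.4.
ΔQ = 10.2 − 8.2 = 2; wedge = 97.4 − 87.4 = 10.
Welfare loss = ½ × 2 × 10 = 10.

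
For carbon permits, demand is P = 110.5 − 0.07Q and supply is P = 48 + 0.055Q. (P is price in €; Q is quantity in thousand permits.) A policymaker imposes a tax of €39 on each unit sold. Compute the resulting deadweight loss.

€6084 thousand

Competitive equilibrium: 110.5 − 0.07Q = 48 + 0.055Q → Q* = 500, P* = 75.5.
With the tax, the buyer price exceeds the seller price by 39: (110.5 − 0.07Q) − (48 + 0.055Q) = 39 → Q' = 188.
ΔQ = 500 − 188 = 312; the wedge equals the tax, 39.
DWL = ½ × 312 × 39 = €6084 thousand.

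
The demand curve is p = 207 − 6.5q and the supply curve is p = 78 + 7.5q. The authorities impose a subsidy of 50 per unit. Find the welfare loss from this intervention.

89.29

Competitive equilibrium: 207 − 6.5q = 78 + 7.5q → q* = 9.2143, p* = 147.1071.
The subsidy lowers effective supply by 50: p = 28 + 7.5q.
New quantity: 207 − 6.5q = 28 + 7.5q → q' = 12.7857.
Overproduction Δq = 12.7857 − 9.2143 = 3.5714; wedge = subsidy = 50.
Deadweight loss = ½ × 3.5714 × 50 = 89.29.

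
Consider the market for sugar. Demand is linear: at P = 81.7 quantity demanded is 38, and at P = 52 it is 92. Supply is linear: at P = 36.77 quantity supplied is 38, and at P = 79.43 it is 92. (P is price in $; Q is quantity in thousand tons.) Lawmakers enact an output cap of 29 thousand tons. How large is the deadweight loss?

Demand slope = (52 − 81.7)/(92 − 38) = −0.55, so P = 102.6 − 0.55Q.
Supply slope = (79.43 − 36.77)/(92 − 38) = 0.79, so P = 6.75 + 0.79Q.
Competitive equilibrium: 102.6 − 0.55Q = 6.75 + 0.79Q → Q* = 71.5299, P* = 63.2586.
At Q = 29: demand price = 102.6 − 0.55·29 = 86.65; supply price = 6.75 + 0.79·29 = 29.66.
ΔQ = 71.5299 − 29 = 42.5299; wedge = 86.65 − 29.66 = 56.99.
Welfare loss = ½ × 42.5299 × 56.99 = $1211.89 thousand.

$1211.89 thousand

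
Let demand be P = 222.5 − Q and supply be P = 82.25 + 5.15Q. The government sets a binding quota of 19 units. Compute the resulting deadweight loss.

Competitive equilibrium: 222.5 − Q = 82.25 + 5.15Q → Q* = 22.8049, P* = 199.6951.
At Q = 19: demand price = 222.5 − 1·19 = 203.5; supply price = 82.25 + 5.15·19 = 180.1.
ΔQ = 22.8049 − 19 = 3.8049; wedge = 203.5 − 180.1 = 23.4.
The triangle = ½ × 3.8049 × 23.4 = 44.52.

44.52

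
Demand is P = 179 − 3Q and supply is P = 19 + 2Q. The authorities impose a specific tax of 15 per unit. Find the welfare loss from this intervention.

22.50

Competitive equilibrium: 179 − 3Q = 19 + 2Q → Q* = 32, P* = 83.
With the tax, the buyer price exceeds the seller price by 15: (179 − 3Q) − (19 + 2Q) = 15 → Q' = 29.
ΔQ = 32 − 29 = 3; the wedge equals the tax, 15.
Deadweight loss = ½ × 3 × 15 = 22.50.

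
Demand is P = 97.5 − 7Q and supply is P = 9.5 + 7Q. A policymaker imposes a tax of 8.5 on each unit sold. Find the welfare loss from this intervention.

2.58

Competitive equilibrium: 97.5 − 7Q = 9.5 + 7Q → Q* = 6.2857, P* = 53.5.
With the tax, the buyer price exceeds the seller price by 8.5: (97.5 − 7Q) − (9.5 + 7Q) = 8.5 → Q' = 5.6786.
ΔQ = 6.2857 − 5.6786 = 0.6071; the wedge equals the tax, 8.5.
The triangle = ½ × 0.6071 × 8.5 = 2.58.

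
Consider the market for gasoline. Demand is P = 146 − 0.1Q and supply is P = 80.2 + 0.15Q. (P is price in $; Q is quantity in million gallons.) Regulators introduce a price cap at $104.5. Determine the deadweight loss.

$1280.18 million

Competitive equilibrium: 146 − 0.1Q = 80.2 + 0.15Q → Q* = 263.2, P* = 119.68.
At the ceiling P = 104.5, quantity supplied = (104.5 − 80.2)/0.15 = 162.
Willingness to pay at Q' = 162: 146 − 0.1·162 = 129.8.
ΔQ = 263.2 − 162 = 101.2; wedge = 129.8 − 104.5 = 25.3.
Welfare loss = ½ × 101.2 × 25.3 = $1280.18 million.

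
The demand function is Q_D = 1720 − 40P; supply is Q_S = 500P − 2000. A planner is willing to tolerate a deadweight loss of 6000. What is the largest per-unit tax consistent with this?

In inverse form: demand P = 43 − 0.025Q, supply P = 4 + 0.002Q.
Competitive equilibrium: 43 − 0.025Q = 4 + 0.002Q → Q* = 1444.4444, P* = 6.8889.
A tax t gives ΔQ = t/0.027 and wedge t, so DWL = t²/0.054.
t²/0.054 = 6000 → t² = 324 → t = 18.

18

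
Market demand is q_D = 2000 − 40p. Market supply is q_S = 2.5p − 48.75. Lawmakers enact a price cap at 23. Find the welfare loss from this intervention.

843.81

In inverse form: demand p = 50 − 0.025q, supply p = 19.5 + 0.4q.
Competitive equilibrium: 50 − 0.025q = 19.5 + 0.4q → q* = 71.7647, p* = 48.2059.
At the ceiling p = 23, quantity supplied = (23 − 19.5)/0.4 = 8.75.
Willingness to pay at q' = 8.75: 50 − 0.025·8.75 = 49.7813.
Δq = 71.7647 − 8.75 = 63.0147; wedge = 49.7813 − 23 = 26.7813.
Welfare loss = ½ × 63.0147 × 26.7813 = 843.81.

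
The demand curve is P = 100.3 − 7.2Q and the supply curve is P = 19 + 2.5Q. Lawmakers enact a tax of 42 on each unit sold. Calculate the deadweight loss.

90.93

Competitive equilibrium: 100.3 − 7.2Q = 19 + 2.5Q → Q* = 8.3814, P* = 39.9536.
With the tax, the buyer price exceeds the seller price by 42: (100.3 − 7.2Q) − (19 + 2.5Q) = 42 → Q' = 4.0515.
ΔQ = 8.3814 − 4.0515 = 4.3299; the wedge equals the tax, 42.
The triangle = ½ × 4.3299 × 42 = 90.93.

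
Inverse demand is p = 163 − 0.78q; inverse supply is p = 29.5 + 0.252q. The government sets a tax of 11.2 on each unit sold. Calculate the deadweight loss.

Competitive equilibrium: 163 − 0.78q = 29.5 + 0.252q → q* = 129.3605, p* = 62.0988.
With the tax, the buyer price exceeds the seller price by 11.2: (163 − 0.78q) − (29.5 + 0.252q) = 11.2 → q' = 118.5078.
Δq = 129.3605 − 118.5078 = 10.8527; the wedge equals the tax, 11.2.
The triangle = ½ × 10.8527 × 11.2 = 60.78.

60.78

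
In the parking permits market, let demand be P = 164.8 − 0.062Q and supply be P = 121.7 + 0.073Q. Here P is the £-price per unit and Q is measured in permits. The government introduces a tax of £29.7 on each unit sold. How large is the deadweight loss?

Competitive equilibrium: 164.8 − 0.062Q = 121.7 + 0.073Q → Q* = 319.2593, P* = 145.0059.
With the tax, the buyer price exceeds the seller price by 29.7: (164.8 − 0.062Q) − (121.7 + 0.073Q) = 29.7 → Q' = 99.2593.
ΔQ = 319.2593 − 99.2593 = 220; the wedge equals the tax, 29.7.
Deadweight loss = ½ × 220 × 29.7 = £3267.

£3267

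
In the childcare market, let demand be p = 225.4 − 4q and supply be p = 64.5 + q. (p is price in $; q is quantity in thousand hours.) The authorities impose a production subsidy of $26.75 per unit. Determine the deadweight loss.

$71.56 thousand

Competitive equilibrium: 225.4 − 4q = 64.5 + q → q* = 32.18, p* = 96.68.
The subsidy lowers effective supply by 26.75: p = 37.75 + q.
New quantity: 225.4 − 4q = 37.75 + q → q' = 37.53.
Overproduction Δq = 37.53 − 32.18 = 5.35; wedge = subsidy = 26.75.
Welfare loss = ½ × 5.35 × 26.75 = $71.56 thousand.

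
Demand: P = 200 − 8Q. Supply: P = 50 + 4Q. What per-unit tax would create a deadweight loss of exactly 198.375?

69

Competitive equilibrium: 200 − 8Q = 50 + 4Q → Q* = 12.5, P* = 100.
A tax t gives ΔQ = t/12 and wedge t, so DWL = t²/24.
t²/24 = 198.375 → t² = 4761 → t = 69.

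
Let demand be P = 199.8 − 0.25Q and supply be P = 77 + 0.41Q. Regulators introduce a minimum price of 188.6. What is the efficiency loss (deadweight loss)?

6585

Competitive equilibrium: 199.8 − 0.25Q = 77 + 0.41Q → Q* = 186.0606, P* = 153.2848.
At the floor P = 188.6, quantity demanded = (199.8 − 188.6)/0.25 = 44.8.
Sellers' marginal cost at Q' = 44.8: 77 + 0.41·44.8 = 95.368.
ΔQ = 186.0606 − 44.8 = 141.2606; wedge = 188.6 − 95.368 = 93.232.
The triangle = ½ × 141.2606 × 93.232 = 6585.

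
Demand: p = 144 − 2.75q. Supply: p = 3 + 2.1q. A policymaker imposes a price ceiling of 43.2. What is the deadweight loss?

Competitive equilibrium: 144 − 2.75q = 3 + 2.1q → q* = 29.0722, p* = 64.0515.
At the ceiling p = 43.2, quantity supplied = (43.2 − 3)/2.1 = 19.1429.
Willingness to pay at q' = 19.1429: 144 − 2.75·19.1429 = 91.357.
Δq = 29.0722 − 19.1429 = 9.9293; wedge = 91.357 − 43.2 = 48.157.
Deadweight loss = ½ × 9.9293 × 48.157 = 239.08.

239.08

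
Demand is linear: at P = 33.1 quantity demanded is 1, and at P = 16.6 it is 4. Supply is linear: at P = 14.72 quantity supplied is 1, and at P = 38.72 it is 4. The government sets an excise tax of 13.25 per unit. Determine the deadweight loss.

Demand slope = (16.6 − 33.1)/(4 − 1) = −5.5, so P = 38.6 − 5.5Q.
Supply slope = (38.72 − 14.72)/(4 − 1) = 8, so P = 6.72 + 8Q.
Competitive equilibrium: 38.6 − 5.5Q = 6.72 + 8Q → Q* = 2.3615, P* = 25.6119.
With the tax, the buyer price exceeds the seller price by 13.25: (38.6 − 5.5Q) − (6.72 + 8Q) = 13.25 → Q' = 1.38.
ΔQ = 2.3615 − 1.38 = 0.9815; the wedge equals the tax, 13.25.
Welfare loss = ½ × 0.9815 × 13.25 = 6.50.

6.50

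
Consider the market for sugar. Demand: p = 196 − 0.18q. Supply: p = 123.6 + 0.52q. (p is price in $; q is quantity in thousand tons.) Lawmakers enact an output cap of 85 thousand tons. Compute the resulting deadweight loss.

Competitive equilibrium: 196 − 0.18q = 123.6 + 0.52q → q* = 103.4286, p* = 177.3829.
At q = 85: demand price = 196 − 0.18·85 = 180.7; supply price = 123.6 + 0.52·85 = 167.8.
Δq = 103.4286 − 85 = 18.4286; wedge = 180.7 − 167.8 = 12.9.
The triangle = ½ × 18.4286 × 12.9 = $118.86 thousand.

$118.86 thousand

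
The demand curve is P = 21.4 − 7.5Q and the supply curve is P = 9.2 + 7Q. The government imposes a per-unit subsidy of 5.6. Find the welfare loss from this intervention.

Competitive equilibrium: 21.4 − 7.5Q = 9.2 + 7Q → Q* = 0.8414, P* = 15.0897.
The subsidy lowers effective supply by 5.6: P = 3.6 + 7Q.
New quantity: 21.4 − 7.5Q = 3.6 + 7Q → Q' = 1.2276.
Overproduction ΔQ = 1.2276 − 0.8414 = 0.3862; wedge = subsidy = 5.6.
DWL = ½ × 0.3862 × 5.6 = 1.08.

1.08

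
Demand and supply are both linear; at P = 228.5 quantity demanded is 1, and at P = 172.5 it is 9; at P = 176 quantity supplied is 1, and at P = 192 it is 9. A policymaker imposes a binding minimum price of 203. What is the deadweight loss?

21.59

Demand slope = (172.5 − 228.5)/(9 − 1) = −7, so P = 235.5 − 7Q.
Supply slope = (192 − 176)/(9 − 1) = 2, so P = 174 + 2Q.
Competitive equilibrium: 235.5 − 7Q = 174 + 2Q → Q* = 6.8333, P* = 187.6667.
At the floor P = 203, quantity demanded = (235.5 − 203)/7 = 4.6429.
Sellers' marginal cost at Q' = 4.6429: 174 + 2·4.6429 = 183.2858.
ΔQ = 6.8333 − 4.6429 = 2.1904; wedge = 203 − 183.2858 = 19.7142.
The triangle = ½ × 2.1904 × 19.7142 = 21.59.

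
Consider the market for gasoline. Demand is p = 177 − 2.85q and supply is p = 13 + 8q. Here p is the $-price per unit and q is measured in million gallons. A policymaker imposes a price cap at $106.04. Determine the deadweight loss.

$65.90 million

Competitive equilibrium: 177 − 2.85q = 13 + 8q → q* = 15.1152, p* = 133.9217.
At the ceiling p = 106.04, quantity supplied = (106.04 − 13)/8 = 11.63.
Willingness to pay at q' = 11.63: 177 − 2.85·11.63 = 143.8545.
Δq = 15.1152 − 11.63 = 3.4852; wedge = 143.8545 − 106.04 = 37.8145.
The triangle = ½ × 3.4852 × 37.8145 = $65.90 million.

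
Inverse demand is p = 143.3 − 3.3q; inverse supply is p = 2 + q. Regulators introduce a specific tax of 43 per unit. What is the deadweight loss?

Competitive equilibrium: 143.3 − 3.3q = 2 + q → q* = 32.8605, p* = 34.8605.
With the tax, the buyer price exceeds the seller price by 43: (143.3 − 3.3q) − (2 + q) = 43 → q' = 22.8605.
Δq = 32.8605 − 22.8605 = 10; the wedge equals the tax, 43.
Welfare loss = ½ × 10 × 43 = 215.

215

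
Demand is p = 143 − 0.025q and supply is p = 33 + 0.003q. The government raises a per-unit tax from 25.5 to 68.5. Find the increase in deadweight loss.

72178.57

Competitive equilibrium: 143 − 0.025q = 33 + 0.003q → q* = 3928.5714, p* = 44.7857.
For a per-unit tax t: Δq = t/0.028, so DWL = ½·t·(t/0.028) = t²/0.056.
At t = 25.5: DWL = 11611.607. At t = 68.5: DWL = 83790.179.
Increase = 83790.179 − 11611.607 = 72178.57.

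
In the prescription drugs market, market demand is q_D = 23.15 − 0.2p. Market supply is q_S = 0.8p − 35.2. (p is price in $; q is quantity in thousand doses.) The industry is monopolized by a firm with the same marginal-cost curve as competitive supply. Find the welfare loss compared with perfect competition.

$81.35 thousand

In inverse form: demand p = 115.75 − 5q, supply p = 44 + 1.25q.
Competitive equilibrium: 115.75 − 5q = 44 + 1.25q → q* = 11.48, p* = 58.35.
Marginal revenue: MR = 115.75 − 10q. Set MR = MC: 115.75 − 10q = 44 + 1.25q → q_m = 6.3778.
Price p_m = 115.75 − 5·6.3778 = 83.861; MC(q_m) = 44 + 1.25·6.3778 = 51.9723.
Competitive q* = 11.48, so Δq = 5.1022; wedge = 83.861 − 51.9723 = 31.8887.
Welfare loss = ½ × 5.1022 × 31.8887 = $81.35 thousand.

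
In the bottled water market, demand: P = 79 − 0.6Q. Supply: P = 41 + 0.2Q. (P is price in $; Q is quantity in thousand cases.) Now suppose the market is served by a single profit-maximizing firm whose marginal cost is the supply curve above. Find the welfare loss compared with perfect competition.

Competitive equilibrium: 79 − 0.6Q = 41 + 0.2Q → Q* = 47.5, P* = 50.5.
Marginal revenue: MR = 79 − 1.2Q. Set MR = MC: 79 − 1.2Q = 41 + 0.2Q → Q_m = 27.14286.
Price P_m = 79 − 0.6·27.14286 = 62.71428; MC(Q_m) = 41 + 0.2·27.14286 = 46.42857.
Competitive Q* = 47.5, so ΔQ = 20.35714; wedge = 62.71428 − 46.42857 = 16.28571.
Welfare loss = ½ × 20.35714 × 16.28571 = $165.77 thousand.

$165.77 thousand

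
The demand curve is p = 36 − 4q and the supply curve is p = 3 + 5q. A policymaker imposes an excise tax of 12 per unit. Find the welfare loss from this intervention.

Competitive equilibrium: 36 − 4q = 3 + 5q → q* = 3.6667, p* = 21.3333.
With the tax, the buyer price exceeds the seller price by 12: (36 − 4q) − (3 + 5q) = 12 → q' = 2.3333.
Δq = 3.6667 − 2.3333 = 1.3334; the wedge equals the tax, 12.
DWL = ½ × 1.3334 × 12 = 8.

8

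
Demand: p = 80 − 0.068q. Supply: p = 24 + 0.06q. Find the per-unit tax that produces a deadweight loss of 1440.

19.2

Competitive equilibrium: 80 − 0.068q = 24 + 0.06q → q* = 437.5, p* = 50.25.
A tax t gives Δq = t/0.128 and wedge t, so DWL = t²/0.256.
t²/0.256 = 1440 → t² = 368.64 → t = 19.2.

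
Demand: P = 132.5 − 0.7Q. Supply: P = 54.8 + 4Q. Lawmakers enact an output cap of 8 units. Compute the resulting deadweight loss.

171.06

Competitive equilibrium: 132.5 − 0.7Q = 54.8 + 4Q → Q* = 16.5319, P* = 120.9277.
At Q = 8: demand price = 132.5 − 0.7·8 = 126.9; supply price = 54.8 + 4·8 = 86.8.
ΔQ = 16.5319 − 8 = 8.5319; wedge = 126.9 − 86.8 = 40.1.
DWL = ½ × 8.5319 × 40.1 = 171.06.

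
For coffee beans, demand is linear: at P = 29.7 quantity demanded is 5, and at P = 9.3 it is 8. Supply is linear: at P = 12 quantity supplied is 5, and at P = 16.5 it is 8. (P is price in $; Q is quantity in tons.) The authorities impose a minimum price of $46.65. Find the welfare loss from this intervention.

$88.78

Demand slope = (9.3 − 29.7)/(8 − 5) = −6.8, so P = 63.7 − 6.8Q.
Supply slope = (16.5 − 12)/(8 − 5) = 1.5, so P = 4.5 + 1.5Q.
Competitive equilibrium: 63.7 − 6.8Q = 4.5 + 1.5Q → Q* = 7.1325, P* = 15.1988.
At the floor P = 46.65, quantity demanded = (63.7 − 46.65)/6.8 = 2.5074.
Sellers' marginal cost at Q' = 2.5074: 4.5 + 1.5·2.5074 = 8.2611.
ΔQ = 7.1325 − 2.5074 = 4.6251; wedge = 46.65 − 8.2611 = 38.3889.
The triangle = ½ × 4.6251 × 38.3889 = $88.78.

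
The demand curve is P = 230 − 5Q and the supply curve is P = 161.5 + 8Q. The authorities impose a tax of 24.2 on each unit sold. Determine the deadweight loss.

Competitive equilibrium: 230 − 5Q = 161.5 + 8Q → Q* = 5.2692, P* = 203.6538.
With the tax, the buyer price exceeds the seller price by 24.2: (230 − 5Q) − (161.5 + 8Q) = 24.2 → Q' = 3.4077.
ΔQ = 5.2692 − 3.4077 = 1.8615; the wedge equals the tax, 24.2.
Deadweight loss = ½ × 1.8615 × 24.2 = 22.52.

22.52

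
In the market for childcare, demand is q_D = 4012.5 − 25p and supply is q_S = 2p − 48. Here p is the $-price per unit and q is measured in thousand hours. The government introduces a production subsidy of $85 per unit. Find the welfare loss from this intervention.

$6689.81 thousand

In inverse form: demand p = 160.5 − 0.04q, supply p = 24 + 0.5q.
Competitive equilibrium: 160.5 − 0.04q = 24 + 0.5q → q* = 252.7778, p* = 150.3889.
The subsidy lowers effective supply by 85: p = 0.5q − 61.
New quantity: 160.5 − 0.04q = 0.5q − 61 → q' = 410.1852.
Overproduction Δq = 410.1852 − 252.7778 = 157.4074; wedge = subsidy = 85.
DWL = ½ × 157.4074 × 85 = $6689.81 thousand.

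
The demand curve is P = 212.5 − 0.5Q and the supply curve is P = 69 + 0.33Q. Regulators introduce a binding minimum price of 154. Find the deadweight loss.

1296.40

Competitive equilibrium: 212.5 − 0.5Q = 69 + 0.33Q → Q* = 172.89157, P* = 126.05422.
At the floor P = 154, quantity demanded = (212.5 − 154)/0.5 = 117.
Sellers' marginal cost at Q' = 117: 69 + 0.33·117 = 107.61.
ΔQ = 172.89157 − 117 = 55.89157; wedge = 154 − 107.61 = 46.39.
Welfare loss = ½ × 55.89157 × 46.39 = 1296.40.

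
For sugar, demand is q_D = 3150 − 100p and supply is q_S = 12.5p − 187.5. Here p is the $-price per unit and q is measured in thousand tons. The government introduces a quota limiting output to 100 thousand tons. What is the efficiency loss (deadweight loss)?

$312.50 thousand

In inverse form: demand p = 31.5 − 0.01q, supply p = 15 + 0.08q.
Competitive equilibrium: 31.5 − 0.01q = 15 + 0.08q → q* = 183.3333, p* = 29.6667.
At q = 100: demand price = 31.5 − 0.01·100 = 30.5; supply price = 15 + 0.08·100 = 23.
Δq = 183.3333 − 100 = 83.3333; wedge = 30.5 − 23 = 7.5.
Deadweight loss = ½ × 83.3333 × 7.5 = $312.50 thousand.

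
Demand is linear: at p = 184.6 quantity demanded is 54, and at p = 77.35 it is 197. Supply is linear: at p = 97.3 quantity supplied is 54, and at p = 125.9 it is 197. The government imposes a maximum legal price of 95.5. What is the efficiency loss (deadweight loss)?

4835.38

Demand slope = (77.35 − 184.6)/(197 − 54) = −0.75, so p = 225.1 − 0.75q.
Supply slope = (125.9 − 97.3)/(197 − 54) = 0.2, so p = 86.5 + 0.2q.
Competitive equilibrium: 225.1 − 0.75q = 86.5 + 0.2q → q* = 145.8947, p* = 115.6789.
At the ceiling p = 95.5, quantity supplied = (95.5 − 86.5)/0.2 = 45.
Willingness to pay at q' = 45: 225.1 − 0.75·45 = 191.35.
Δq = 145.8947 − 45 = 100.8947; wedge = 191.35 − 95.5 = 95.85.
DWL = ½ × 100.8947 × 95.85 = 4835.38.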